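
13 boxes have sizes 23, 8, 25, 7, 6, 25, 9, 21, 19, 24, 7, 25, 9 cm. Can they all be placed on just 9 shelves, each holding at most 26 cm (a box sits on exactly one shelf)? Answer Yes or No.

Yes

A valid assignment using 9 shelves:
  shelf 1: 25 = 25
  shelf 2: 25 = 25
  shelf 3: 25 = 25
  shelf 4: 24 = 24
  shelf 5: 23 = 23
  shelf 6: 21 = 21
  shelf 7: 19 + 7 = 26
  shelf 8: 9 + 9 + 8 = 26
  shelf 9: 7 + 6 = 13
Every load is within 26 cm, so 9 shelves suffice.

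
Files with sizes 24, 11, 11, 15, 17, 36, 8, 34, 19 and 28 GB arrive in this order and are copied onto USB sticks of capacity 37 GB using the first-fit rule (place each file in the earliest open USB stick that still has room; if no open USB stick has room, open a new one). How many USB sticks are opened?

6

  24 → USB stick 1 (new)  [load 24/37]
  11 → USB stick 1  [load 35/37]
  11 → USB stick 2 (new)  [load 11/37]
  15 → USB stick 2  [load 26/37]
  17 → USB stick 3 (new)  [load 17/37]
  36 → USB stick 4 (new)  [load 36/37]
  8 → USB stick 2  [load 34/37]
  34 → USB stick 5 (new)  [load 34/37]
  19 → USB stick 3  [load 36/37]
  28 → USB stick 6 (new)  [load 28/37]
6 USB sticks opened.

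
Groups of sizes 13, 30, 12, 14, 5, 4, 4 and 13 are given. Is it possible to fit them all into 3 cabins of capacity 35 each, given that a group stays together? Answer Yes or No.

A valid assignment using 3 cabins:
  cabin 1: 30 + 5 = 35
  cabin 2: 14 + 13 + 4 + 4 = 35
  cabin 3: 13 + 12 = 25
Every load is within 35, so 3 cabins suffice.

Yes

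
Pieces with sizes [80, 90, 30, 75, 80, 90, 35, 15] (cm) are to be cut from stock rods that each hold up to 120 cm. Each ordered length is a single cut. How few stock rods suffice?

5

Total = 90 + 90 + 80 + 80 + 75 + 35 + 30 + 15 = 495 cm.
Lower bound: ⌈495/120⌉ = 5 stock rods.
A packing using 5 stock rods:
  stock rod 1: 90 + 30 = 120
  stock rod 2: 90 + 15 = 105
  stock rod 3: 80 + 35 = 115
  stock rod 4: 80 = 80
  stock rod 5: 75 = 75
This matches the lower bound, so 5 is optimal.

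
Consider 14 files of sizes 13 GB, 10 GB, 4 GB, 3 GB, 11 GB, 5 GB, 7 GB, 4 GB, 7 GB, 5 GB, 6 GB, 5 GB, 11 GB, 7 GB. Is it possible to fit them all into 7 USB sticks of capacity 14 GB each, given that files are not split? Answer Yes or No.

No

Total = 98 GB; ⌈98/14⌉ = 7.
The bound of 7 does not rule out 7, but exhaustive search shows no assignment into 7 USB sticks of capacity 14 GB exists — the minimum is 8.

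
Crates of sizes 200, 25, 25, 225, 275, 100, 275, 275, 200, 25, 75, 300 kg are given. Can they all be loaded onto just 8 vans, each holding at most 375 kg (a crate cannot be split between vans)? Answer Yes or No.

Yes

A valid assignment using 7 vans:
  van 1: 300 + 75 = 375
  van 2: 275 + 100 = 375
  van 3: 275 + 25 + 25 + 25 = 350
  van 4: 275 = 275
  van 5: 225 = 225
  van 6: 200 = 200
  van 7: 200 = 200
That uses only 7 ≤ 8, so 8 vans are enough.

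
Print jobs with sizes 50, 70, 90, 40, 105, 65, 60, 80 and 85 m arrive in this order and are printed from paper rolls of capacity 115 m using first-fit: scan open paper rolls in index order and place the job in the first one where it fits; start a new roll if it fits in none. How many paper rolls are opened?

8

  50 → roll 1 (new)  [load 50/115]
  70 → roll 2 (new)  [load 70/115]
  90 → roll 3 (new)  [load 90/115]
  40 → roll 1  [load 90/115]
  105 → roll 4 (new)  [load 105/115]
  65 → roll 5 (new)  [load 65/115]
  60 → roll 6 (new)  [load 60/115]
  80 → roll 7 (new)  [load 80/115]
  85 → roll 8 (new)  [load 85/115]
8 paper rolls opened.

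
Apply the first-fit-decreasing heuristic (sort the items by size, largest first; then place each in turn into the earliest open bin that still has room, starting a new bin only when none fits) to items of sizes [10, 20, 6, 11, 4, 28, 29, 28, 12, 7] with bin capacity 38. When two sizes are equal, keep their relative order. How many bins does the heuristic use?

Sorted descending: 29, 28, 28, 20, 12, 11, 10, 7, 6, 4.
  29 → bin 1 (new)  [load 29/38]
  28 → bin 2 (new)  [load 28/38]
  28 → bin 3 (new)  [load 28/38]
  20 → bin 4 (new)  [load 20/38]
  12 → bin 4  [load 32/38]
  11 → bin 5 (new)  [load 11/38]
  10 → bin 2  [load 38/38]
  7 → bin 1  [load 36/38]
  6 → bin 3  [load 34/38]
  4 → bin 3  [load 38/38]
5 bins opened.

5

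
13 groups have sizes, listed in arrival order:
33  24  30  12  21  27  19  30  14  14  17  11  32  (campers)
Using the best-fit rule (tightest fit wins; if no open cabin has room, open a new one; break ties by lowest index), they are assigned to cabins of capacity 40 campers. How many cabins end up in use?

  33 → cabin 1 (new)  [load 33/40]
  24 → cabin 2 (new)  [load 24/40]
  30 → cabin 3 (new)  [load 30/40]
  12 → cabin 2  [load 36/40]
  21 → cabin 4 (new)  [load 21/40]
  27 → cabin 5 (new)  [load 27/40]
  19 → cabin 4  [load 40/40]
  30 → cabin 6 (new)  [load 30/40]
  14 → cabin 7 (new)  [load 14/40]
  14 → cabin 7  [load 28/40]
  17 → cabin 8 (new)  [load 17/40]
  11 → cabin 7  [load 39/40]
  32 → cabin 9 (new)  [load 32/40]
9 cabins opened.

9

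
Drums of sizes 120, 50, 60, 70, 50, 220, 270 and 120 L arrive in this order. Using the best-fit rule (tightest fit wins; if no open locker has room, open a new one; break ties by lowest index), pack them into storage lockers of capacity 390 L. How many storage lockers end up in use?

  120 → locker 1 (new)  [load 120/390]
  50 → locker 1  [load 170/390]
  60 → locker 1  [load 230/390]
  70 → locker 1  [load 300/390]
  50 → locker 1  [load 350/390]
  220 → locker 2 (new)  [load 220/390]
  270 → locker 3 (new)  [load 270/390]
  120 → locker 3  [load 390/390]
3 storage lockers opened.

3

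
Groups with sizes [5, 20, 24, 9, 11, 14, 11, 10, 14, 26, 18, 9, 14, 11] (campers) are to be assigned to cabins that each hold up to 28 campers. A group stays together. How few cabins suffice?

Total = 26 + 24 + 20 + 18 + 14 + 14 + 14 + 11 + 11 + 11 + 10 + 9 + 9 + 5 = 196 campers.
Lower bound: ⌈196/28⌉ = 7 cabins.
A packing using 8 cabins:
  cabin 1: 26 = 26
  cabin 2: 24 = 24
  cabin 3: 20 + 5 = 25
  cabin 4: 18 + 10 = 28
  cabin 5: 14 + 14 = 28
  cabin 6: 14 + 11 = 25
  cabin 7: 11 + 11 = 22
  cabin 8: 9 + 9 = 18
No arrangement into 7 cabins stays within capacity, so 8 is optimal.

8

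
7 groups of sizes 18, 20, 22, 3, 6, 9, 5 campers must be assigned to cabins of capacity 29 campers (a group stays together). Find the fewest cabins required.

3

Total = 22 + 20 + 18 + 9 + 6 + 5 + 3 = 83 campers.
Lower bound: ⌈83/29⌉ = 3 cabins.
A packing using 3 cabins:
  cabin 1: 22 + 6 = 28
  cabin 2: 20 + 9 = 29
  cabin 3: 18 + 5 + 3 = 26
This matches the lower bound, so 3 is optimal.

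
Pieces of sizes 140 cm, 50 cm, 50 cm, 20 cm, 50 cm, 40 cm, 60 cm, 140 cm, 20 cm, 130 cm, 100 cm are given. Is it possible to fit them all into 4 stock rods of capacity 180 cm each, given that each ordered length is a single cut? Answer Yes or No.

No

Total = 800 cm; ⌈800/180⌉ = 5.
At least 5 stock rods are required, but only 4 are allowed.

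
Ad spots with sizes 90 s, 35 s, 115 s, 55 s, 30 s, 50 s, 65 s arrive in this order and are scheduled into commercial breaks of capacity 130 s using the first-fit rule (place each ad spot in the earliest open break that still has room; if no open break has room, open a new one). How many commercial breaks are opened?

4

  90 → break 1 (new)  [load 90/130]
  35 → break 1  [load 125/130]
  115 → break 2 (new)  [load 115/130]
  55 → break 3 (new)  [load 55/130]
  30 → break 3  [load 85/130]
  50 → break 4 (new)  [load 50/130]
  65 → break 4  [load 115/130]
4 commercial breaks opened.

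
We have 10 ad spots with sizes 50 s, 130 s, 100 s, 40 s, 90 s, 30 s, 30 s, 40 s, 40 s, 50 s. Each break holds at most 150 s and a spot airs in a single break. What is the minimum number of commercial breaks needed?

Total = 130 + 100 + 90 + 50 + 50 + 40 + 40 + 40 + 30 + 30 = 600 s.
Lower bound: ⌈600/150⌉ = 4 commercial breaks.
A packing using 5 commercial breaks:
  break 1: 130 = 130
  break 2: 100 + 50 = 150
  break 3: 90 + 50 = 140
  break 4: 40 + 40 + 40 + 30 = 150
  break 5: 30 = 30
No arrangement into 4 commercial breaks stays within capacity, so 5 is optimal.

5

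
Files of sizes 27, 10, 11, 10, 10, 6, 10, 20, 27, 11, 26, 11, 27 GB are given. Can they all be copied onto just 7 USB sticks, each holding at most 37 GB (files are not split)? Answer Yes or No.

Yes

A valid assignment using 6 USB sticks:
  USB stick 1: 27 + 10 = 37
  USB stick 2: 27 + 10 = 37
  USB stick 3: 27 + 10 = 37
  USB stick 4: 26 + 11 = 37
  USB stick 5: 20 + 11 + 6 = 37
  USB stick 6: 11 + 10 = 21
That uses only 6 ≤ 7, so 7 USB sticks are enough.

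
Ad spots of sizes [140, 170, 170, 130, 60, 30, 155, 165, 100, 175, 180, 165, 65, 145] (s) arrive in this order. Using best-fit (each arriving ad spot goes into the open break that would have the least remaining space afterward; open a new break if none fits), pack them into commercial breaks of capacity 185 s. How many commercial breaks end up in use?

  140 → break 1 (new)  [load 140/185]
  170 → break 2 (new)  [load 170/185]
  170 → break 3 (new)  [load 170/185]
  130 → break 4 (new)  [load 130/185]
  60 → break 5 (new)  [load 60/185]
  30 → break 1  [load 170/185]
  155 → break 6 (new)  [load 155/185]
  165 → break 7 (new)  [load 165/185]
  100 → break 5  [load 160/185]
  175 → break 8 (new)  [load 175/185]
  180 → break 9 (new)  [load 180/185]
  165 → break 10 (new)  [load 165/185]
  65 → break 11 (new)  [load 65/185]
  145 → break 12 (new)  [load 145/185]
12 commercial breaks opened.

12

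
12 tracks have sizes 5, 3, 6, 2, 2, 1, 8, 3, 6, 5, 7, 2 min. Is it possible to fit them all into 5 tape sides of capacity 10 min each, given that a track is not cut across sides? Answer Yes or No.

A valid assignment using 5 tape sides:
  side 1: 8 + 2 = 10
  side 2: 7 + 3 = 10
  side 3: 6 + 3 + 1 = 10
  side 4: 6 + 2 + 2 = 10
  side 5: 5 + 5 = 10
Every load is within 10 min, so 5 tape sides suffice.

Yes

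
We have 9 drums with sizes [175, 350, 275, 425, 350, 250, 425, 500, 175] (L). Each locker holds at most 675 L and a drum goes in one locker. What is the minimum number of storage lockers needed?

5

Total = 500 + 425 + 425 + 350 + 350 + 275 + 250 + 175 + 175 = 2925 L.
Lower bound: ⌈2925/675⌉ = 5 storage lockers.
A packing using 5 storage lockers:
  locker 1: 500 + 175 = 675
  locker 2: 425 + 250 = 675
  locker 3: 425 + 175 = 600
  locker 4: 350 + 275 = 625
  locker 5: 350 = 350
This matches the lower bound, so 5 is optimal.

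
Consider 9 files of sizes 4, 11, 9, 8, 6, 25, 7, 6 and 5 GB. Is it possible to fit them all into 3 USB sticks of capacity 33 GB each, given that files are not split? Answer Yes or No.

A valid assignment using 3 USB sticks:
  USB stick 1: 25 + 8 = 33
  USB stick 2: 11 + 9 + 7 + 6 = 33
  USB stick 3: 6 + 5 + 4 = 15
Every load is within 33 GB, so 3 USB sticks suffice.

Yes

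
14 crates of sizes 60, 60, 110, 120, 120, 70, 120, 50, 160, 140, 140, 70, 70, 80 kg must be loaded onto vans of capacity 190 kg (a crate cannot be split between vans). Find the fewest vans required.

8

Total = 160 + 140 + 140 + 120 + 120 + 120 + 110 + 80 + 70 + 70 + 70 + 60 + 60 + 50 = 1370 kg.
Lower bound: ⌈1370/190⌉ = 8 vans.
A packing using 8 vans:
  van 1: 160 = 160
  van 2: 140 + 50 = 190
  van 3: 140 = 140
  van 4: 120 + 70 = 190
  van 5: 120 + 70 = 190
  van 6: 120 + 70 = 190
  van 7: 110 + 80 = 190
  van 8: 60 + 60 = 120
This matches the lower bound, so 8 is optimal.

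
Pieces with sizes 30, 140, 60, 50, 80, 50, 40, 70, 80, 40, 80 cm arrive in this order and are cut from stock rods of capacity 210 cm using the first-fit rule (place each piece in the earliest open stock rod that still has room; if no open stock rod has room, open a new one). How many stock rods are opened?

4

  30 → stock rod 1 (new)  [load 30/210]
  140 → stock rod 1  [load 170/210]
  60 → stock rod 2 (new)  [load 60/210]
  50 → stock rod 2  [load 110/210]
  80 → stock rod 2  [load 190/210]
  50 → stock rod 3 (new)  [load 50/210]
  40 → stock rod 1  [load 210/210]
  70 → stock rod 3  [load 120/210]
  80 → stock rod 3  [load 200/210]
  40 → stock rod 4 (new)  [load 40/210]
  80 → stock rod 4  [load 120/210]
4 stock rods opened.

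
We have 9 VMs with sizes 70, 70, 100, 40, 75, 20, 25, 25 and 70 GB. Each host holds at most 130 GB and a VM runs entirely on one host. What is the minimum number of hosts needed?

5

Total = 100 + 75 + 70 + 70 + 70 + 40 + 25 + 25 + 20 = 495 GB.
Lower bound: ⌈495/130⌉ = 4 hosts.
Also, 5 VMs each exceed 65 GB, and no two of those can share a host, so at least 5 hosts are needed.
A packing using 5 hosts:
  host 1: 100 + 25 = 125
  host 2: 75 + 40 = 115
  host 3: 70 + 25 + 20 = 115
  host 4: 70 = 70
  host 5: 70 = 70
This matches the lower bound, so 5 is optimal.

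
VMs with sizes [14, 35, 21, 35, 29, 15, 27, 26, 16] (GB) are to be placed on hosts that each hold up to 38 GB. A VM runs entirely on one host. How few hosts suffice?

7

Total = 35 + 35 + 29 + 27 + 26 + 21 + 16 + 15 + 14 = 218 GB.
Lower bound: ⌈218/38⌉ = 6 hosts.
A packing using 7 hosts:
  host 1: 35 = 35
  host 2: 35 = 35
  host 3: 29 = 29
  host 4: 27 = 27
  host 5: 26 = 26
  host 6: 21 + 16 = 37
  host 7: 15 + 14 = 29
No arrangement into 6 hosts stays within capacity, so 7 is optimal.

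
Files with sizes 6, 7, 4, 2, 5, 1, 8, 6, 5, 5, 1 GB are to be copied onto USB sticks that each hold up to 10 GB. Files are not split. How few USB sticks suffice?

6

Total = 8 + 7 + 6 + 6 + 5 + 5 + 5 + 4 + 2 + 1 + 1 = 50 GB.
Lower bound: ⌈50/10⌉ = 5 USB sticks.
A packing using 6 USB sticks:
  USB stick 1: 8 + 2 = 10
  USB stick 2: 7 + 1 + 1 = 9
  USB stick 3: 6 + 4 = 10
  USB stick 4: 6 = 6
  USB stick 5: 5 + 5 = 10
  USB stick 6: 5 = 5
No arrangement into 5 USB sticks stays within capacity, so 6 is optimal.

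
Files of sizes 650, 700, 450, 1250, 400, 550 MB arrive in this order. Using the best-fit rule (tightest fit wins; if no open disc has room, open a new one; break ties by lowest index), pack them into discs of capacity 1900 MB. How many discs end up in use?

3

  650 → disc 1 (new)  [load 650/1900]
  700 → disc 1  [load 1350/1900]
  450 → disc 1  [load 1800/1900]
  1250 → disc 2 (new)  [load 1250/1900]
  400 → disc 2  [load 1650/1900]
  550 → disc 3 (new)  [load 550/1900]
3 discs opened.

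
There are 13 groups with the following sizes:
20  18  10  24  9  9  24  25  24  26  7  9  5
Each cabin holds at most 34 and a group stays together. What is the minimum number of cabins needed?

7

Total = 26 + 25 + 24 + 24 + 24 + 20 + 18 + 10 + 9 + 9 + 9 + 7 + 5 = 210.
Lower bound: ⌈210/34⌉ = 7 cabins.
A packing using 7 cabins:
  cabin 1: 26 + 7 = 33
  cabin 2: 25 + 9 = 34
  cabin 3: 24 + 10 = 34
  cabin 4: 24 + 9 = 33
  cabin 5: 24 + 9 = 33
  cabin 6: 20 + 5 = 25
  cabin 7: 18 = 18
This matches the lower bound, so 7 is optimal.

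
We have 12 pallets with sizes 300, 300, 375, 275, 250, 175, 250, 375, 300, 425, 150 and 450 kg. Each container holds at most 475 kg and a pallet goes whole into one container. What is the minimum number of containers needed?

Total = 450 + 425 + 375 + 375 + 300 + 300 + 300 + 275 + 250 + 250 + 175 + 150 = 3625 kg.
Lower bound: ⌈3625/475⌉ = 8 containers.
Also, 10 pallets each exceed 475/2 kg, and no two of those can share a container, so at least 10 containers are needed.
A packing using 10 containers:
  container 1: 450 = 450
  container 2: 425 = 425
  container 3: 375 = 375
  container 4: 375 = 375
  container 5: 300 + 175 = 475
  container 6: 300 + 150 = 450
  container 7: 300 = 300
  container 8: 275 = 275
  container 9: 250 = 250
  container 10: 250 = 250
This matches the lower bound, so 10 is optimal.

10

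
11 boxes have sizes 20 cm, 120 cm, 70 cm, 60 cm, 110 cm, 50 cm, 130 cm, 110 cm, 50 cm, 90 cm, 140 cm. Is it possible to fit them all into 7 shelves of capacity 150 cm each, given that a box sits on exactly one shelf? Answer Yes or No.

Total = 950 cm; ⌈950/150⌉ = 7.
The bound of 7 does not rule out 7, but exhaustive search shows no assignment into 7 shelves of capacity 150 cm exists — the minimum is 8.

No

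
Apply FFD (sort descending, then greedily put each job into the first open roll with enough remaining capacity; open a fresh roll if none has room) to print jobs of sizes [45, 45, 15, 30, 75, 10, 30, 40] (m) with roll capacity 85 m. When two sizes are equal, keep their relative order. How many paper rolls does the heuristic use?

4

Sorted descending: 75, 45, 45, 40, 30, 30, 15, 10.
  75 → roll 1 (new)  [load 75/85]
  45 → roll 2 (new)  [load 45/85]
  45 → roll 3 (new)  [load 45/85]
  40 → roll 2  [load 85/85]
  30 → roll 3  [load 75/85]
  30 → roll 4 (new)  [load 30/85]
  15 → roll 4  [load 45/85]
  10 → roll 1  [load 85/85]
4 paper rolls opened.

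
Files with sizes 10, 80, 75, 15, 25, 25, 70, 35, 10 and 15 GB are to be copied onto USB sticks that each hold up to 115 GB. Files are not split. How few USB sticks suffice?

4

Total = 80 + 75 + 70 + 35 + 25 + 25 + 15 + 15 + 10 + 10 = 360 GB.
Lower bound: ⌈360/115⌉ = 4 USB sticks.
A packing using 4 USB sticks:
  USB stick 1: 80 + 35 = 115
  USB stick 2: 75 + 25 + 15 = 115
  USB stick 3: 70 + 25 + 15 = 110
  USB stick 4: 10 + 10 = 20
This matches the lower bound, so 4 is optimal.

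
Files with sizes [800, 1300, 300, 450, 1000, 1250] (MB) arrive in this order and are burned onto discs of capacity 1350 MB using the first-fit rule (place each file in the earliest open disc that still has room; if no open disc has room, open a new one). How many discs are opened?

5

  800 → disc 1 (new)  [load 800/1350]
  1300 → disc 2 (new)  [load 1300/1350]
  300 → disc 1  [load 1100/1350]
  450 → disc 3 (new)  [load 450/1350]
  1000 → disc 4 (new)  [load 1000/1350]
  1250 → disc 5 (new)  [load 1250/1350]
5 discs opened.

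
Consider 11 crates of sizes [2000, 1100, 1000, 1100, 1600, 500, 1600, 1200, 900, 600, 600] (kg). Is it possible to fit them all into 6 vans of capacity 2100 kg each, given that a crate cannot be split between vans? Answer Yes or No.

Total = 12200 kg; ⌈12200/2100⌉ = 6.
The bound of 6 does not rule out 6, but exhaustive search shows no assignment into 6 vans of capacity 2100 kg exists — the minimum is 7.

No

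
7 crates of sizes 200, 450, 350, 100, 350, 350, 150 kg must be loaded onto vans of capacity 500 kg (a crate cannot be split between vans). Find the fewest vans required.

Total = 450 + 350 + 350 + 350 + 200 + 150 + 100 = 1950 kg.
Lower bound: ⌈1950/500⌉ = 4 vans.
A packing using 5 vans:
  van 1: 450 = 450
  van 2: 350 + 150 = 500
  van 3: 350 + 100 = 450
  van 4: 350 = 350
  van 5: 200 = 200
No arrangement into 4 vans stays within capacity, so 5 is optimal.

5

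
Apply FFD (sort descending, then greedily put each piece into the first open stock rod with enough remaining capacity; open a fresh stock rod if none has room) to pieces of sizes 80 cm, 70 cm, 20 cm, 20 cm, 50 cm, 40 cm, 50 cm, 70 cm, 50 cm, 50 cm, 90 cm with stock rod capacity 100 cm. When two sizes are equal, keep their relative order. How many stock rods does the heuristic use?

Sorted descending: 90, 80, 70, 70, 50, 50, 50, 50, 40, 20, 20.
  90 → stock rod 1 (new)  [load 90/100]
  80 → stock rod 2 (new)  [load 80/100]
  70 → stock rod 3 (new)  [load 70/100]
  70 → stock rod 4 (new)  [load 70/100]
  50 → stock rod 5 (new)  [load 50/100]
  50 → stock rod 5  [load 100/100]
  50 → stock rod 6 (new)  [load 50/100]
  50 → stock rod 6  [load 100/100]
  40 → stock rod 7 (new)  [load 40/100]
  20 → stock rod 2  [load 100/100]
  20 → stock rod 3  [load 90/100]
7 stock rods opened.

7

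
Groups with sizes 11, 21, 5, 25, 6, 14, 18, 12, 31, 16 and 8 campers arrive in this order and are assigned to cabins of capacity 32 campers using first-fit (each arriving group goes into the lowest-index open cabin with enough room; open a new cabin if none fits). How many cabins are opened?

  11 → cabin 1 (new)  [load 11/32]
  21 → cabin 1  [load 32/32]
  5 → cabin 2 (new)  [load 5/32]
  25 → cabin 2  [load 30/32]
  6 → cabin 3 (new)  [load 6/32]
  14 → cabin 3  [load 20/32]
  18 → cabin 4 (new)  [load 18/32]
  12 → cabin 3  [load 32/32]
  31 → cabin 5 (new)  [load 31/32]
  16 → cabin 6 (new)  [load 16/32]
  8 → cabin 4  [load 26/32]
6 cabins opened.

6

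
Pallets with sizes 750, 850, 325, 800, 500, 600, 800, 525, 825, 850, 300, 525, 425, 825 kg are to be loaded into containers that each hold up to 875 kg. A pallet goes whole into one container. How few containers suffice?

12

Total = 850 + 850 + 825 + 825 + 800 + 800 + 750 + 600 + 525 + 525 + 500 + 425 + 325 + 300 = 8900 kg.
Lower bound: ⌈8900/875⌉ = 11 containers.
A packing using 12 containers:
  container 1: 850 = 850
  container 2: 850 = 850
  container 3: 825 = 825
  container 4: 825 = 825
  container 5: 800 = 800
  container 6: 800 = 800
  container 7: 750 = 750
  container 8: 600 = 600
  container 9: 525 + 325 = 850
  container 10: 525 + 300 = 825
  container 11: 500 = 500
  container 12: 425 = 425
No arrangement into 11 containers stays within capacity, so 12 is optimal.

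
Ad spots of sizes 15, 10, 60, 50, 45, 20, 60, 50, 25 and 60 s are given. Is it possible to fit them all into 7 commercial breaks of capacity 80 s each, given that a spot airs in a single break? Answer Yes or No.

A valid assignment using 6 commercial breaks:
  break 1: 60 + 20 = 80
  break 2: 60 + 15 = 75
  break 3: 60 + 10 = 70
  break 4: 50 + 25 = 75
  break 5: 50 = 50
  break 6: 45 = 45
That uses only 6 ≤ 7, so 7 commercial breaks are enough.

Yes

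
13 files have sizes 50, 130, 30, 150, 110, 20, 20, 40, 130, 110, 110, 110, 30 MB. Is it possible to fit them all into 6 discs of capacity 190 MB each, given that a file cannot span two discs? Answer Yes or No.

Total = 1040 MB; ⌈1040/190⌉ = 6.
7 files each exceed half the capacity and cannot share a disc, forcing at least 7 discs.
At least 7 discs are required, but only 6 are allowed.

No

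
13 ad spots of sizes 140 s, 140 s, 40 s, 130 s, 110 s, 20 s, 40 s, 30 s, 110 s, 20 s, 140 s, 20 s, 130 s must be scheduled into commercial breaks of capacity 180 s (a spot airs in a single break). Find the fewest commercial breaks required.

7

Total = 140 + 140 + 140 + 130 + 130 + 110 + 110 + 40 + 40 + 30 + 20 + 20 + 20 = 1070 s.
Lower bound: ⌈1070/180⌉ = 6 commercial breaks.
Also, 7 ad spots each exceed 90 s, and no two of those can share a break, so at least 7 commercial breaks are needed.
A packing using 7 commercial breaks:
  break 1: 140 + 40 = 180
  break 2: 140 + 40 = 180
  break 3: 140 + 30 = 170
  break 4: 130 + 20 + 20 = 170
  break 5: 130 + 20 = 150
  break 6: 110 = 110
  break 7: 110 = 110
This matches the lower bound, so 7 is optimal.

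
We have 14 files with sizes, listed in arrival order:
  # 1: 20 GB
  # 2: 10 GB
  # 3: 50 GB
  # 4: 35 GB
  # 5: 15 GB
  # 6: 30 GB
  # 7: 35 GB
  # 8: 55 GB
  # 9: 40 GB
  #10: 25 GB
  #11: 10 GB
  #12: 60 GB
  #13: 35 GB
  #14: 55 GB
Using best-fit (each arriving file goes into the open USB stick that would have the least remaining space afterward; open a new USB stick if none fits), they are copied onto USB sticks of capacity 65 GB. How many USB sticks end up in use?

8

  20 → USB stick 1 (new)  [load 20/65]
  10 → USB stick 1  [load 30/65]
  50 → USB stick 2 (new)  [load 50/65]
  35 → USB stick 1  [load 65/65]
  15 → USB stick 2  [load 65/65]
  30 → USB stick 3 (new)  [load 30/65]
  35 → USB stick 3  [load 65/65]
  55 → USB stick 4 (new)  [load 55/65]
  40 → USB stick 5 (new)  [load 40/65]
  25 → USB stick 5  [load 65/65]
  10 → USB stick 4  [load 65/65]
  60 → USB stick 6 (new)  [load 60/65]
  35 → USB stick 7 (new)  [load 35/65]
  55 → USB stick 8 (new)  [load 55/65]
8 USB sticks opened.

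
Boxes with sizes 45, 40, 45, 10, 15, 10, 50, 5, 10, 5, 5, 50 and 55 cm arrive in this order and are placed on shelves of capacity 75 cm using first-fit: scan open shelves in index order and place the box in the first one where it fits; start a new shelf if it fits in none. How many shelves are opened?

6

  45 → shelf 1 (new)  [load 45/75]
  40 → shelf 2 (new)  [load 40/75]
  45 → shelf 3 (new)  [load 45/75]
  10 → shelf 1  [load 55/75]
  15 → shelf 1  [load 70/75]
  10 → shelf 2  [load 50/75]
  50 → shelf 4 (new)  [load 50/75]
  5 → shelf 1  [load 75/75]
  10 → shelf 2  [load 60/75]
  5 → shelf 2  [load 65/75]
  5 → shelf 2  [load 70/75]
  50 → shelf 5 (new)  [load 50/75]
  55 → shelf 6 (new)  [load 55/75]
6 shelves opened.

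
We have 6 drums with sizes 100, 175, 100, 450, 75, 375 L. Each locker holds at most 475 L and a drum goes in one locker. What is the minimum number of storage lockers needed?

Total = 450 + 375 + 175 + 100 + 100 + 75 = 1275 L.
Lower bound: ⌈1275/475⌉ = 3 storage lockers.
A packing using 3 storage lockers:
  locker 1: 450 = 450
  locker 2: 375 + 100 = 475
  locker 3: 175 + 100 + 75 = 350
This matches the lower bound, so 3 is optimal.

3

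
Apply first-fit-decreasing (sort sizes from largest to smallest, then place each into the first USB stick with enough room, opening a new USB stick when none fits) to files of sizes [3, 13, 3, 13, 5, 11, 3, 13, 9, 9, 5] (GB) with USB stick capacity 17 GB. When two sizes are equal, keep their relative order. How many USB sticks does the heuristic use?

Sorted descending: 13, 13, 13, 11, 9, 9, 5, 5, 3, 3, 3.
  13 → USB stick 1 (new)  [load 13/17]
  13 → USB stick 2 (new)  [load 13/17]
  13 → USB stick 3 (new)  [load 13/17]
  11 → USB stick 4 (new)  [load 11/17]
  9 → USB stick 5 (new)  [load 9/17]
  9 → USB stick 6 (new)  [load 9/17]
  5 → USB stick 4  [load 16/17]
  5 → USB stick 5  [load 14/17]
  3 → USB stick 1  [load 16/17]
  3 → USB stick 2  [load 16/17]
  3 → USB stick 3  [load 16/17]
6 USB sticks opened.

6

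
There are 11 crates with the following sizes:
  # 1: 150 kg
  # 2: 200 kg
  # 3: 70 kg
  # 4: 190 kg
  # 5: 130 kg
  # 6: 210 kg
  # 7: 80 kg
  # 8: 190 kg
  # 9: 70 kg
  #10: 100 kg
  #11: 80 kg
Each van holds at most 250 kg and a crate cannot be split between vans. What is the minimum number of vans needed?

7

Total = 210 + 200 + 190 + 190 + 150 + 130 + 100 + 80 + 80 + 70 + 70 = 1470 kg.
Lower bound: ⌈1470/250⌉ = 6 vans.
A packing using 7 vans:
  van 1: 210 = 210
  van 2: 200 = 200
  van 3: 190 = 190
  van 4: 190 = 190
  van 5: 150 + 100 = 250
  van 6: 130 + 80 = 210
  van 7: 80 + 70 + 70 = 220
No arrangement into 6 vans stays within capacity, so 7 is optimal.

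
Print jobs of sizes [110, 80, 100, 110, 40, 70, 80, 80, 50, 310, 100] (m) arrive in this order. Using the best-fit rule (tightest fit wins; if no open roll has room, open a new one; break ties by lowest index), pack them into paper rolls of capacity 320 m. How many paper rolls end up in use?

  110 → roll 1 (new)  [load 110/320]
  80 → roll 1  [load 190/320]
  100 → roll 1  [load 290/320]
  110 → roll 2 (new)  [load 110/320]
  40 → roll 2  [load 150/320]
  70 → roll 2  [load 220/320]
  80 → roll 2  [load 300/320]
  80 → roll 3 (new)  [load 80/320]
  50 → roll 3  [load 130/320]
  310 → roll 4 (new)  [load 310/320]
  100 → roll 3  [load 230/320]
4 paper rolls opened.

4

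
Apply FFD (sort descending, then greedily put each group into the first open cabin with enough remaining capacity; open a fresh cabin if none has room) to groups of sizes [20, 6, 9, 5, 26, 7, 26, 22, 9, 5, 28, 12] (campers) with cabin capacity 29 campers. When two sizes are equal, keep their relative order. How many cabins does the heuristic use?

7

Sorted descending: 28, 26, 26, 22, 20, 12, 9, 9, 7, 6, 5, 5.
  28 → cabin 1 (new)  [load 28/29]
  26 → cabin 2 (new)  [load 26/29]
  26 → cabin 3 (new)  [load 26/29]
  22 → cabin 4 (new)  [load 22/29]
  20 → cabin 5 (new)  [load 20/29]
  12 → cabin 6 (new)  [load 12/29]
  9 → cabin 5  [load 29/29]
  9 → cabin 6  [load 21/29]
  7 → cabin 4  [load 29/29]
  6 → cabin 6  [load 27/29]
  5 → cabin 7 (new)  [load 5/29]
  5 → cabin 7  [load 10/29]
7 cabins opened.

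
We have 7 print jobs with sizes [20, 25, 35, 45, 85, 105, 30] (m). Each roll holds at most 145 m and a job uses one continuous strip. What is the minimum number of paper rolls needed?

3

Total = 105 + 85 + 45 + 35 + 30 + 25 + 20 = 345 m.
Lower bound: ⌈345/145⌉ = 3 paper rolls.
A packing using 3 paper rolls:
  roll 1: 105 + 35 = 140
  roll 2: 85 + 45 = 130
  roll 3: 30 + 25 + 20 = 75
This matches the lower bound, so 3 is optimal.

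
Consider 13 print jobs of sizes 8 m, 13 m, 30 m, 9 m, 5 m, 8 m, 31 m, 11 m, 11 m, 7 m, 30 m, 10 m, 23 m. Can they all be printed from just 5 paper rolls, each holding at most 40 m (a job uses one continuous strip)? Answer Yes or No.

A valid assignment using 5 paper rolls:
  roll 1: 31 + 9 = 40
  roll 2: 30 + 10 = 40
  roll 3: 30 + 8 = 38
  roll 4: 23 + 11 + 5 = 39
  roll 5: 13 + 11 + 8 + 7 = 39
Every load is within 40 m, so 5 paper rolls suffice.

Yes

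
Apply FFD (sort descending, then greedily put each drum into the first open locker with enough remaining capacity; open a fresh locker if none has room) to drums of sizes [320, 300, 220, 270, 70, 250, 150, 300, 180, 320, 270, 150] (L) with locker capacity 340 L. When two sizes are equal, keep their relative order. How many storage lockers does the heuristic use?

Sorted descending: 320, 320, 300, 300, 270, 270, 250, 220, 180, 150, 150, 70.
  320 → locker 1 (new)  [load 320/340]
  320 → locker 2 (new)  [load 320/340]
  300 → locker 3 (new)  [load 300/340]
  300 → locker 4 (new)  [load 300/340]
  270 → locker 5 (new)  [load 270/340]
  270 → locker 6 (new)  [load 270/340]
  250 → locker 7 (new)  [load 250/340]
  220 → locker 8 (new)  [load 220/340]
  180 → locker 9 (new)  [load 180/340]
  150 → locker 9  [load 330/340]
  150 → locker 10 (new)  [load 150/340]
  70 → locker 5  [load 340/340]
10 storage lockers opened.

10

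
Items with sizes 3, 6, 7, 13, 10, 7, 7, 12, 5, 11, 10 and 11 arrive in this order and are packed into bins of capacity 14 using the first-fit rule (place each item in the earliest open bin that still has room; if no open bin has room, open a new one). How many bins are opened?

9

  3 → bin 1 (new)  [load 3/14]
  6 → bin 1  [load 9/14]
  7 → bin 2 (new)  [load 7/14]
  13 → bin 3 (new)  [load 13/14]
  10 → bin 4 (new)  [load 10/14]
  7 → bin 2  [load 14/14]
  7 → bin 5 (new)  [load 7/14]
  12 → bin 6 (new)  [load 12/14]
  5 → bin 1  [load 14/14]
  11 → bin 7 (new)  [load 11/14]
  10 → bin 8 (new)  [load 10/14]
  11 → bin 9 (new)  [load 11/14]
9 bins opened.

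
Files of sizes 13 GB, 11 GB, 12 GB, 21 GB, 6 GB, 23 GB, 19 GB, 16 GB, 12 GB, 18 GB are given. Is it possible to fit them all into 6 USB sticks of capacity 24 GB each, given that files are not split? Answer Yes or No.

Total = 151 GB; ⌈151/24⌉ = 7.
At least 7 USB sticks are required, but only 6 are allowed.

No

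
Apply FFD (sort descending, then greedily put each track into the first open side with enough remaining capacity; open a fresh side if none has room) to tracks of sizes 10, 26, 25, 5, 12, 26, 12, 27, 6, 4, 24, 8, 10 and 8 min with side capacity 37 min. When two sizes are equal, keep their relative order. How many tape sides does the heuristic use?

Sorted descending: 27, 26, 26, 25, 24, 12, 12, 10, 10, 8, 8, 6, 5, 4.
  27 → side 1 (new)  [load 27/37]
  26 → side 2 (new)  [load 26/37]
  26 → side 3 (new)  [load 26/37]
  25 → side 4 (new)  [load 25/37]
  24 → side 5 (new)  [load 24/37]
  12 → side 4  [load 37/37]
  12 → side 5  [load 36/37]
  10 → side 1  [load 37/37]
  10 → side 2  [load 36/37]
  8 → side 3  [load 34/37]
  8 → side 6 (new)  [load 8/37]
  6 → side 6  [load 14/37]
  5 → side 6  [load 19/37]
  4 → side 6  [load 23/37]
6 tape sides opened.

6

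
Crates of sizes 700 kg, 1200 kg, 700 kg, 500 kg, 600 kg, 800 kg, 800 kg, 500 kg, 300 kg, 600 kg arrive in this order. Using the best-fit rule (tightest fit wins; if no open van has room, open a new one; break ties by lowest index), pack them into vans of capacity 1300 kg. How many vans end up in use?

6

  700 → van 1 (new)  [load 700/1300]
  1200 → van 2 (new)  [load 1200/1300]
  700 → van 3 (new)  [load 700/1300]
  500 → van 1  [load 1200/1300]
  600 → van 3  [load 1300/1300]
  800 → van 4 (new)  [load 800/1300]
  800 → van 5 (new)  [load 800/1300]
  500 → van 4  [load 1300/1300]
  300 → van 5  [load 1100/1300]
  600 → van 6 (new)  [load 600/1300]
6 vans opened.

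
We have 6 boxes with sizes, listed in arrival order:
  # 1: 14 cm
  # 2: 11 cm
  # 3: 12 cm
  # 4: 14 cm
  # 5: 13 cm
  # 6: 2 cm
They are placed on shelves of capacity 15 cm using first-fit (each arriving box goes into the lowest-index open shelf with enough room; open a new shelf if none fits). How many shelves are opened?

5

  14 → shelf 1 (new)  [load 14/15]
  11 → shelf 2 (new)  [load 11/15]
  12 → shelf 3 (new)  [load 12/15]
  14 → shelf 4 (new)  [load 14/15]
  13 → shelf 5 (new)  [load 13/15]
  2 → shelf 2  [load 13/15]
5 shelves opened.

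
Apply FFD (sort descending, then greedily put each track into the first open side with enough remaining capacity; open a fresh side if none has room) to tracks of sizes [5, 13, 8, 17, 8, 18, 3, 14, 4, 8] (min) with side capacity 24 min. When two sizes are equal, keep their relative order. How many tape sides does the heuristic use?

5

Sorted descending: 18, 17, 14, 13, 8, 8, 8, 5, 4, 3.
  18 → side 1 (new)  [load 18/24]
  17 → side 2 (new)  [load 17/24]
  14 → side 3 (new)  [load 14/24]
  13 → side 4 (new)  [load 13/24]
  8 → side 3  [load 22/24]
  8 → side 4  [load 21/24]
  8 → side 5 (new)  [load 8/24]
  5 → side 1  [load 23/24]
  4 → side 2  [load 21/24]
  3 → side 2  [load 24/24]
5 tape sides opened.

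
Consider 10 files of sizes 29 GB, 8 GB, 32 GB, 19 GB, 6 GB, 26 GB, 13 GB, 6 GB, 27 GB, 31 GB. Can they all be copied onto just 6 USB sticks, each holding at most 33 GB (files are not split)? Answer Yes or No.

Total = 197 GB; ⌈197/33⌉ = 6.
The bound of 6 does not rule out 6, but exhaustive search shows no assignment into 6 USB sticks of capacity 33 GB exists — the minimum is 7.

No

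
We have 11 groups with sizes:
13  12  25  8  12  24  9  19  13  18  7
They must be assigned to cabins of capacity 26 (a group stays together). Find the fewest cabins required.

Total = 25 + 24 + 19 + 18 + 13 + 13 + 12 + 12 + 9 + 8 + 7 = 160.
Lower bound: ⌈160/26⌉ = 7 cabins.
A packing using 7 cabins:
  cabin 1: 25 = 25
  cabin 2: 24 = 24
  cabin 3: 19 + 7 = 26
  cabin 4: 18 + 8 = 26
  cabin 5: 13 + 13 = 26
  cabin 6: 12 + 12 = 24
  cabin 7: 9 = 9
This matches the lower bound, so 7 is optimal.

7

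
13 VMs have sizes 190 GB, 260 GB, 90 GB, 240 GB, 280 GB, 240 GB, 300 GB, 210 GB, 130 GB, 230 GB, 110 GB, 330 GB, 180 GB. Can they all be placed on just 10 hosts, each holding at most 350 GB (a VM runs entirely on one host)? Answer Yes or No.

A valid assignment using 10 hosts:
  host 1: 330 = 330
  host 2: 300 = 300
  host 3: 280 = 280
  host 4: 260 + 90 = 350
  host 5: 240 + 110 = 350
  host 6: 240 = 240
  host 7: 230 = 230
  host 8: 210 + 130 = 340
  host 9: 190 = 190
  host 10: 180 = 180
Every load is within 350 GB, so 10 hosts suffice.

Yes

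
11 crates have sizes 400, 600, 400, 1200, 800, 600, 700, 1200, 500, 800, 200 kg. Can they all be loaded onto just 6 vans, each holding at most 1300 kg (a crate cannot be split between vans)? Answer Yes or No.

A valid assignment using 6 vans:
  van 1: 1200 = 1200
  van 2: 1200 = 1200
  van 3: 800 + 500 = 1300
  van 4: 800 + 400 = 1200
  van 5: 700 + 600 = 1300
  van 6: 600 + 400 + 200 = 1200
Every load is within 1300 kg, so 6 vans suffice.

Yes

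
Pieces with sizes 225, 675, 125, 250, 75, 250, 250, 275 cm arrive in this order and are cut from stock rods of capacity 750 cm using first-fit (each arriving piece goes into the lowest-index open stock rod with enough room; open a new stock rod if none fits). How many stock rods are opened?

  225 → stock rod 1 (new)  [load 225/750]
  675 → stock rod 2 (new)  [load 675/750]
  125 → stock rod 1  [load 350/750]
  250 → stock rod 1  [load 600/750]
  75 → stock rod 1  [load 675/750]
  250 → stock rod 3 (new)  [load 250/750]
  250 → stock rod 3  [load 500/750]
  275 → stock rod 4 (new)  [load 275/750]
4 stock rods opened.

4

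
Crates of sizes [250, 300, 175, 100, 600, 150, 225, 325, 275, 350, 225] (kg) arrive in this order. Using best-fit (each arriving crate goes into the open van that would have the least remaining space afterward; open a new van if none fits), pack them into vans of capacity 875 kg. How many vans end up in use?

4

  250 → van 1 (new)  [load 250/875]
  300 → van 1  [load 550/875]
  175 → van 1  [load 725/875]
  100 → van 1  [load 825/875]
  600 → van 2 (new)  [load 600/875]
  150 → van 2  [load 750/875]
  225 → van 3 (new)  [load 225/875]
  325 → van 3  [load 550/875]
  275 → van 3  [load 825/875]
  350 → van 4 (new)  [load 350/875]
  225 → van 4  [load 575/875]
4 vans opened.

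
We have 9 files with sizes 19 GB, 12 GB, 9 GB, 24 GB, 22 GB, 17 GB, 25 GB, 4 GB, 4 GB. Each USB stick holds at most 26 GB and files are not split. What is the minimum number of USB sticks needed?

Total = 25 + 24 + 22 + 19 + 17 + 12 + 9 + 4 + 4 = 136 GB.
Lower bound: ⌈136/26⌉ = 6 USB sticks.
A packing using 6 USB sticks:
  USB stick 1: 25 = 25
  USB stick 2: 24 = 24
  USB stick 3: 22 + 4 = 26
  USB stick 4: 19 + 4 = 23
  USB stick 5: 17 + 9 = 26
  USB stick 6: 12 = 12
This matches the lower bound, so 6 is optimal.

6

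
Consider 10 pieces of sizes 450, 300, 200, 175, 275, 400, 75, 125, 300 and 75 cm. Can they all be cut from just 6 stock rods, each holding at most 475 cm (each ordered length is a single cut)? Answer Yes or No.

Yes

A valid assignment using 6 stock rods:
  stock rod 1: 450 = 450
  stock rod 2: 400 + 75 = 475
  stock rod 3: 300 + 175 = 475
  stock rod 4: 300 + 125 = 425
  stock rod 5: 275 + 200 = 475
  stock rod 6: 75 = 75
Every load is within 475 cm, so 6 stock rods suffice.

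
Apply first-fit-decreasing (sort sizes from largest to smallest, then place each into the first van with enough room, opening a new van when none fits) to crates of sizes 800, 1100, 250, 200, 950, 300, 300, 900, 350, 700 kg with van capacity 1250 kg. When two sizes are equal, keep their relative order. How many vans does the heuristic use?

5

Sorted descending: 1100, 950, 900, 800, 700, 350, 300, 300, 250, 200.
  1100 → van 1 (new)  [load 1100/1250]
  950 → van 2 (new)  [load 950/1250]
  900 → van 3 (new)  [load 900/1250]
  800 → van 4 (new)  [load 800/1250]
  700 → van 5 (new)  [load 700/1250]
  350 → van 3  [load 1250/1250]
  300 → van 2  [load 1250/1250]
  300 → van 4  [load 1100/1250]
  250 → van 5  [load 950/1250]
  200 → van 5  [load 1150/1250]
5 vans opened.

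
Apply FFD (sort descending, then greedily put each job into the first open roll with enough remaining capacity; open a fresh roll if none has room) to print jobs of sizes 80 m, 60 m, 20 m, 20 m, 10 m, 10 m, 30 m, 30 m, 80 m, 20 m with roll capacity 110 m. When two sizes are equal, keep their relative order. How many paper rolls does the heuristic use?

4

Sorted descending: 80, 80, 60, 30, 30, 20, 20, 20, 10, 10.
  80 → roll 1 (new)  [load 80/110]
  80 → roll 2 (new)  [load 80/110]
  60 → roll 3 (new)  [load 60/110]
  30 → roll 1  [load 110/110]
  30 → roll 2  [load 110/110]
  20 → roll 3  [load 80/110]
  20 → roll 3  [load 100/110]
  20 → roll 4 (new)  [load 20/110]
  10 → roll 3  [load 110/110]
  10 → roll 4  [load 30/110]
4 paper rolls opened.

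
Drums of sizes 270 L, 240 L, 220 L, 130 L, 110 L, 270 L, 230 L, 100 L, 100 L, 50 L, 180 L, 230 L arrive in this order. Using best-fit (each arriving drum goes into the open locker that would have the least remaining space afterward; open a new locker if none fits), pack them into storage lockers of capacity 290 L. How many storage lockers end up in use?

  270 → locker 1 (new)  [load 270/290]
  240 → locker 2 (new)  [load 240/290]
  220 → locker 3 (new)  [load 220/290]
  130 → locker 4 (new)  [load 130/290]
  110 → locker 4  [load 240/290]
  270 → locker 5 (new)  [load 270/290]
  230 → locker 6 (new)  [load 230/290]
  100 → locker 7 (new)  [load 100/290]
  100 → locker 7  [load 200/290]
  50 → locker 2  [load 290/290]
  180 → locker 8 (new)  [load 180/290]
  230 → locker 9 (new)  [load 230/290]
9 storage lockers opened.

9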